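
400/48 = 8 + 1/3 = 8.33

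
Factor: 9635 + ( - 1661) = 2^1*3^2*443^1 = 7974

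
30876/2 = 15438 = 15438.00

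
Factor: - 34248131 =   -  1123^1 * 30497^1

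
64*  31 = 1984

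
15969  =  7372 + 8597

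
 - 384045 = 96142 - 480187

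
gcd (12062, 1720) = 2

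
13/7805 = 13/7805 = 0.00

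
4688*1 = 4688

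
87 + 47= 134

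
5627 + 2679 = 8306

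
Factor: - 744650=- 2^1*5^2*53^1 * 281^1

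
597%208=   181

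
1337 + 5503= 6840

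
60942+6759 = 67701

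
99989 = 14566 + 85423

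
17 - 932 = -915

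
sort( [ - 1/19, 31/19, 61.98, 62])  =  [-1/19, 31/19, 61.98,62 ] 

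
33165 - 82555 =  - 49390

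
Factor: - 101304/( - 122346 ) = 804/971 =2^2*3^1*67^1 * 971^( - 1) 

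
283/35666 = 283/35666  =  0.01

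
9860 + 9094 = 18954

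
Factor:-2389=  - 2389^1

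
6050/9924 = 3025/4962 = 0.61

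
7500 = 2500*3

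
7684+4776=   12460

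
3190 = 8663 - 5473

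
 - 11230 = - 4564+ - 6666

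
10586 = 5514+5072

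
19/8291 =19/8291= 0.00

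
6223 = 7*889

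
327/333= 109/111 = 0.98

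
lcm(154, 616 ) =616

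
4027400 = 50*80548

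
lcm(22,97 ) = 2134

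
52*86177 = 4481204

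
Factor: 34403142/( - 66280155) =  - 2^1* 5^(-1 )*4418677^( - 1)*5733857^1 = -11467714/22093385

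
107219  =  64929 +42290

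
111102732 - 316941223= -205838491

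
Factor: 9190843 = 59^1 * 155777^1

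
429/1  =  429 = 429.00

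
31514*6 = 189084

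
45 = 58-13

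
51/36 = 17/12   =  1.42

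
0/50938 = 0 = 0.00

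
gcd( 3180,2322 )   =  6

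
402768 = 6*67128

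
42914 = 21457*2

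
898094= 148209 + 749885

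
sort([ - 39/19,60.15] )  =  [ - 39/19, 60.15] 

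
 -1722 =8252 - 9974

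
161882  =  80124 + 81758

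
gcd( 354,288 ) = 6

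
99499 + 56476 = 155975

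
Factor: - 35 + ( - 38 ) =-73 = -73^1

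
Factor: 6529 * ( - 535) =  - 3493015 = - 5^1*107^1 * 6529^1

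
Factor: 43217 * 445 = 19231565 = 5^1*23^1 *89^1 *1879^1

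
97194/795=32398/265=122.26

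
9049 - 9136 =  - 87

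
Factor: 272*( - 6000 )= - 2^8*3^1*5^3*17^1 = - 1632000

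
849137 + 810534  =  1659671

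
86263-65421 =20842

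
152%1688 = 152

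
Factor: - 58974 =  -2^1*3^1*9829^1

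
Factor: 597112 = 2^3 * 101^1 * 739^1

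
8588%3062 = 2464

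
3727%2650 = 1077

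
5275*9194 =48498350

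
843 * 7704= 6494472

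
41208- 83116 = -41908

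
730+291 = 1021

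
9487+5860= 15347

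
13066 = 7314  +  5752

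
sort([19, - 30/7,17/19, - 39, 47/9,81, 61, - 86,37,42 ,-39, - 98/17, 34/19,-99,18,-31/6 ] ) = [ - 99, - 86, - 39,- 39, - 98/17, - 31/6, - 30/7 , 17/19 , 34/19,47/9, 18, 19,37, 42, 61,81]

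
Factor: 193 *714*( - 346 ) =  - 47679492 = - 2^2 * 3^1*7^1*17^1*173^1*193^1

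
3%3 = 0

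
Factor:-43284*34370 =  - 1487671080=- 2^3*3^1*5^1*7^1*491^1*3607^1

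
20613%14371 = 6242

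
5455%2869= 2586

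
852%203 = 40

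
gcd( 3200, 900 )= 100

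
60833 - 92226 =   -  31393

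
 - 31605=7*( - 4515) 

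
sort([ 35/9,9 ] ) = [35/9, 9]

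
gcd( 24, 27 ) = 3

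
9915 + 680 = 10595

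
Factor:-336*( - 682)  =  2^5*3^1*7^1 * 11^1 * 31^1 = 229152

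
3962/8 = 495 + 1/4 = 495.25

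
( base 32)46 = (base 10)134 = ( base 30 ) 4E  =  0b10000110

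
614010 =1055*582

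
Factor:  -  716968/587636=-2^1*7^1*59^1*677^( - 1) =-826/677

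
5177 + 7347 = 12524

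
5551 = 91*61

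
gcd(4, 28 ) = 4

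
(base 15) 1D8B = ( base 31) 6le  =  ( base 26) 9d9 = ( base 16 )191F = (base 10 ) 6431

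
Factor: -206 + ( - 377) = -11^1 *53^1= - 583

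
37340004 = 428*87243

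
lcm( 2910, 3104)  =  46560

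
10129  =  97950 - 87821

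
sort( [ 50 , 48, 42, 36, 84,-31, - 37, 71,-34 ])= [ - 37, - 34,  -  31,36,42, 48,50, 71,84]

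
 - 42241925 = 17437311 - 59679236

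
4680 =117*40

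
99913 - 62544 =37369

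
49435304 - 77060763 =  - 27625459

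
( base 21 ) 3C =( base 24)33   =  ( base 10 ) 75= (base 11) 69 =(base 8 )113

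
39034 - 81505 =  - 42471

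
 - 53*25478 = -1350334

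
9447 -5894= 3553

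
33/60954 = 11/20318 = 0.00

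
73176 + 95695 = 168871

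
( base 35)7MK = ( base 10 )9365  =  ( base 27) CMN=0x2495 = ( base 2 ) 10010010010101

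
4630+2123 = 6753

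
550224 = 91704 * 6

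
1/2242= 1/2242 = 0.00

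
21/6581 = 21/6581 = 0.00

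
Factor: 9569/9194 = 2^( - 1)*7^1*1367^1*4597^ (  -  1 ) 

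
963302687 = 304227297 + 659075390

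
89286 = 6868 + 82418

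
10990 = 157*70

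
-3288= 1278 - 4566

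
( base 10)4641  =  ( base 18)e5f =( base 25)7AG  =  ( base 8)11041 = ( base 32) 4H1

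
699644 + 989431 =1689075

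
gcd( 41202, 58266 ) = 54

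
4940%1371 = 827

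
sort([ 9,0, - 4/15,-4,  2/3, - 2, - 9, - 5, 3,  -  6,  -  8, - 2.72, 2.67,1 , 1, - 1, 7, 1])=[ - 9, -8, - 6, - 5, - 4, - 2.72, - 2, - 1 , - 4/15 , 0, 2/3,1, 1, 1, 2.67, 3,7, 9]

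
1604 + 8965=10569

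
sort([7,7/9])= [7/9,7]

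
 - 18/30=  - 3/5= - 0.60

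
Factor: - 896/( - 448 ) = 2^1 =2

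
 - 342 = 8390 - 8732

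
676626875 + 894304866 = 1570931741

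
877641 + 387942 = 1265583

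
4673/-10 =  -  468 + 7/10 = -467.30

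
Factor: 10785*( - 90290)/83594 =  - 3^1* 5^2 *7^ ( - 2)*719^1*853^(-1)*9029^1=- 486888825/41797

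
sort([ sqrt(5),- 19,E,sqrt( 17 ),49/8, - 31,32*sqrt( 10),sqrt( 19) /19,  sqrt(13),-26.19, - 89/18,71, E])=[ - 31, - 26.19, - 19, - 89/18,  sqrt(19) /19,  sqrt( 5),  E,E, sqrt(13),  sqrt( 17),49/8,71, 32*sqrt( 10) ] 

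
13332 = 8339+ 4993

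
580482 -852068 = -271586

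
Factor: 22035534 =2^1*3^1 *29^1*126641^1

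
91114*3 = 273342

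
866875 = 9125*95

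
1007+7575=8582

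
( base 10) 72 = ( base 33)26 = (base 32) 28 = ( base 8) 110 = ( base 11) 66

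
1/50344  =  1/50344 = 0.00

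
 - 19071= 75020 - 94091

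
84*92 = 7728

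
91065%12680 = 2305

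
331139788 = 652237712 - 321097924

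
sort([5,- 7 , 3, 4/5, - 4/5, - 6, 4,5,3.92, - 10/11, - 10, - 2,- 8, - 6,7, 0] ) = [ - 10, - 8,-7,-6, -6,-2, - 10/11, -4/5,0,4/5, 3, 3.92,4,5,5,  7]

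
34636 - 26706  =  7930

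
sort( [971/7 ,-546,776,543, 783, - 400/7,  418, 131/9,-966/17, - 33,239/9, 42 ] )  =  [ - 546, - 400/7  ,  -  966/17, - 33 , 131/9,239/9, 42,971/7, 418, 543,776, 783 ] 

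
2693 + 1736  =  4429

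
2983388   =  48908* 61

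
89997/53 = 89997/53 = 1698.06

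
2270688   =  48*47306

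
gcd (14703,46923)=3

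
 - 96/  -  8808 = 4/367  =  0.01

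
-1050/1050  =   - 1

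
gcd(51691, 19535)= 1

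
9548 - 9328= 220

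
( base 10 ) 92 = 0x5c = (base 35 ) 2m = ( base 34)2O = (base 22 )44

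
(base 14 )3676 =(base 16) 2528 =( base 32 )998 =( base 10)9512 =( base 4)2110220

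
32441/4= 32441/4 = 8110.25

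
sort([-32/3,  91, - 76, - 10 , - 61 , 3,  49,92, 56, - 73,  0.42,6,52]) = [ - 76, - 73,  -  61, - 32/3, - 10,0.42,  3,  6, 49,52,56,  91,92 ]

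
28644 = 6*4774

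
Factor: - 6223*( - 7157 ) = 7^2 * 17^1*127^1 * 421^1 = 44538011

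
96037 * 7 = 672259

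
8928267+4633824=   13562091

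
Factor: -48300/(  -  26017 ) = 2^2*3^1 * 5^2 * 7^1*23^1*26017^( - 1) 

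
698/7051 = 698/7051 = 0.10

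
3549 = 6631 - 3082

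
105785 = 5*21157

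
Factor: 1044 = 2^2*3^2*29^1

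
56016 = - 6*( - 9336)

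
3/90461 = 3/90461 = 0.00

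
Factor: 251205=3^1*5^1*16747^1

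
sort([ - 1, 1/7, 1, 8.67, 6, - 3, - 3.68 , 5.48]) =[ - 3.68, - 3, - 1, 1/7,1, 5.48, 6,8.67]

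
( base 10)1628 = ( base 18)508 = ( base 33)1gb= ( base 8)3134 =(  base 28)224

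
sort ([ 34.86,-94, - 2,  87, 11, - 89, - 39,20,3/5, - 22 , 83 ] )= [-94,- 89, - 39 ,-22,-2,  3/5  ,  11, 20,  34.86,83, 87]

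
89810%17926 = 180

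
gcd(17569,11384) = 1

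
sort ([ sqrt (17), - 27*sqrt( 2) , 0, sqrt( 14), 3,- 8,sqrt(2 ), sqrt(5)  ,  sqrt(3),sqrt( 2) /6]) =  [ - 27*sqrt( 2), - 8,0 , sqrt( 2)/6, sqrt( 2), sqrt(3 ),sqrt (5),3, sqrt(14),  sqrt( 17 ) ]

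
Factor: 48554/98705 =2^1*5^( - 1)*11^1*19^( - 1 )*1039^( - 1)*2207^1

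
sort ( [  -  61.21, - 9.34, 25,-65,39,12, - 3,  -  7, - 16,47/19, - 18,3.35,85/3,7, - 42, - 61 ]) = [ - 65,- 61.21, - 61, - 42, - 18 , -16, - 9.34, - 7, - 3,47/19, 3.35, 7, 12,25 , 85/3,39]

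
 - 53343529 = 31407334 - 84750863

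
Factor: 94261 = 94261^1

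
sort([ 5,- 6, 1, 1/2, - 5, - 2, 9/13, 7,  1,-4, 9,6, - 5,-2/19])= [ -6, - 5, - 5, - 4, - 2, - 2/19,1/2,  9/13,1 , 1, 5, 6, 7,9 ] 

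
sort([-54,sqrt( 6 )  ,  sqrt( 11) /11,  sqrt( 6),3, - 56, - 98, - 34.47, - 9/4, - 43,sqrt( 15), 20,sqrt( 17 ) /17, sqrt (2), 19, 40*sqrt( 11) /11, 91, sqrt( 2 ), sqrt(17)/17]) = [  -  98, - 56 , - 54,-43,-34.47, - 9/4,sqrt( 17 ) /17,sqrt(17 )/17,sqrt(11)/11,sqrt( 2), sqrt (2 ), sqrt( 6 ), sqrt( 6 ), 3, sqrt(15 ), 40*sqrt( 11 )/11, 19,20 , 91]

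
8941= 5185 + 3756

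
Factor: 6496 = 2^5*7^1*29^1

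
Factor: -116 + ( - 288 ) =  - 404 = - 2^2*101^1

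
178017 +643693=821710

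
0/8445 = 0 = 0.00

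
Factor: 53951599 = 13^1*73^1*139^1 * 409^1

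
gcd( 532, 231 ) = 7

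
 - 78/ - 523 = 78/523 = 0.15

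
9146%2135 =606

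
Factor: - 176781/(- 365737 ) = 3^1  *11^2 * 751^( - 1) = 363/751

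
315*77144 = 24300360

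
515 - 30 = 485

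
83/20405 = 83/20405=0.00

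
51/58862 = 51/58862 = 0.00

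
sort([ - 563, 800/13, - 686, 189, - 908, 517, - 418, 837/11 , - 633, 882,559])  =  [-908, - 686,-633, - 563,-418, 800/13 , 837/11,  189, 517, 559,882 ] 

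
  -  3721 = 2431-6152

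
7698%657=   471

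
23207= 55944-32737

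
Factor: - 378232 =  - 2^3*47279^1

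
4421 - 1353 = 3068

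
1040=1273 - 233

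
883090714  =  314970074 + 568120640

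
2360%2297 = 63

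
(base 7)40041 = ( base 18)1bd3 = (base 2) 10010110100001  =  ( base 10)9633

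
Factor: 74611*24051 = 3^1 *8017^1*74611^1 = 1794469161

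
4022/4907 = 4022/4907 =0.82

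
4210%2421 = 1789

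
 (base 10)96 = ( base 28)3c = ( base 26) 3I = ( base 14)6C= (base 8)140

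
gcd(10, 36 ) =2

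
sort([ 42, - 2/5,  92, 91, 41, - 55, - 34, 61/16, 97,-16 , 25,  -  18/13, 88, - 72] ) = [ - 72,-55,  -  34, - 16,  -  18/13 , -2/5, 61/16,25, 41, 42, 88,91, 92,97]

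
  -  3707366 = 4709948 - 8417314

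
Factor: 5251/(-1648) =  - 2^( - 4)*59^1*89^1*103^ ( - 1 ) 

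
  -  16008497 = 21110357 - 37118854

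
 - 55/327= -1+272/327 = - 0.17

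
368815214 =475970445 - 107155231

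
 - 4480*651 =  - 2916480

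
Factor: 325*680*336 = 74256000 = 2^7*3^1*5^3*7^1*13^1*17^1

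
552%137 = 4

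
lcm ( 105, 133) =1995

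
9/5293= 9/5293 = 0.00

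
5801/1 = 5801 = 5801.00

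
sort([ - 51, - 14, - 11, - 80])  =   [ - 80,-51 , - 14, - 11 ] 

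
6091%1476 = 187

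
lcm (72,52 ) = 936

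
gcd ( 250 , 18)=2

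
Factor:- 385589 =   -  385589^1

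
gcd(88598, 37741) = 1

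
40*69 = 2760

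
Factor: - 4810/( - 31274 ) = 2405/15637 =5^1*13^1 * 19^( - 1 )*37^1*823^ ( - 1)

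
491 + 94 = 585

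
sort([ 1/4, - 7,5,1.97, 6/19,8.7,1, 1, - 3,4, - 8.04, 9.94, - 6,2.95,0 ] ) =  [  -  8.04,-7, - 6,-3,0,  1/4,  6/19,1,1,1.97,2.95,4,5 , 8.7 , 9.94]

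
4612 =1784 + 2828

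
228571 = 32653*7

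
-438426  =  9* (-48714)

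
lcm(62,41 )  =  2542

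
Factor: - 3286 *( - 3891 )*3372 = 2^3*3^2*31^1 * 53^1*281^1 * 1297^1 = 43113805272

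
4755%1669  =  1417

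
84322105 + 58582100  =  142904205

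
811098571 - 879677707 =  - 68579136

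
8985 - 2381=6604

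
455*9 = 4095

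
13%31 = 13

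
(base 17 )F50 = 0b1000101000100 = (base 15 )149A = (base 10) 4420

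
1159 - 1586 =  - 427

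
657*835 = 548595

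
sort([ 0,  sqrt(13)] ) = [ 0 , sqrt( 13) ] 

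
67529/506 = 133 + 21/46 = 133.46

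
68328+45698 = 114026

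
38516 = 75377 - 36861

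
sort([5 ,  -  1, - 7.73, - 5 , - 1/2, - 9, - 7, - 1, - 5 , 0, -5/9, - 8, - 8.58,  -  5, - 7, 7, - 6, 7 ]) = [ -9,- 8.58, - 8, - 7.73, - 7 ,-7, - 6, - 5,- 5,-5, - 1, - 1, - 5/9, - 1/2,0, 5,  7, 7]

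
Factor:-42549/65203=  - 3^1*13^1*1091^1*65203^(-1)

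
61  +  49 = 110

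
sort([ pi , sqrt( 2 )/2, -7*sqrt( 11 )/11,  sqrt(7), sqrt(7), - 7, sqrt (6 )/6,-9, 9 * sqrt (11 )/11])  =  [ - 9,  -  7,-7*sqrt(11) /11, sqrt( 6)/6 , sqrt(2) /2, sqrt( 7 ),sqrt(7),9 * sqrt( 11 )/11,pi] 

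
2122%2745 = 2122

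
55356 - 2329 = 53027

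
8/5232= 1/654 = 0.00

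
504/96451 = 504/96451 = 0.01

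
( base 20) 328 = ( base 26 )1M0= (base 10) 1248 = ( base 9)1636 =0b10011100000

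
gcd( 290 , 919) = 1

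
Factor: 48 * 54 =2592 =2^5*3^4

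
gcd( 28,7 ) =7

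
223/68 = 223/68 = 3.28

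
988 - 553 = 435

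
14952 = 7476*2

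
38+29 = 67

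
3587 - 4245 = -658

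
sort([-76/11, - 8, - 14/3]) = [ - 8,  -  76/11,-14/3] 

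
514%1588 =514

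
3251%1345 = 561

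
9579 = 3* 3193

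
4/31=4/31 = 0.13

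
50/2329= 50/2329= 0.02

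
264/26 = 132/13  =  10.15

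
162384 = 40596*4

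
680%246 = 188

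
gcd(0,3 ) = 3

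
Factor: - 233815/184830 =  - 463/366 = - 2^( - 1)*3^(-1)*61^( - 1 )*463^1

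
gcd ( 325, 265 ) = 5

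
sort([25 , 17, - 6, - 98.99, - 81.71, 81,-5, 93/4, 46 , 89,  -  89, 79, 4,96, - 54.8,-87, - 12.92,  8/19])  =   [ - 98.99, - 89,  -  87, - 81.71,-54.8,-12.92, - 6,-5,  8/19, 4, 17,93/4,25,46,79,81,89, 96 ] 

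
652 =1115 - 463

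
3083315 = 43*71705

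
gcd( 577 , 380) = 1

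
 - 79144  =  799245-878389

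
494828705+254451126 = 749279831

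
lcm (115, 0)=0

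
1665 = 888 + 777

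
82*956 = 78392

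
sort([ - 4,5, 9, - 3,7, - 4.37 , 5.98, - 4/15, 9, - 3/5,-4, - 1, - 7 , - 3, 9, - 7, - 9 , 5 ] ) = [  -  9, - 7, - 7, - 4.37, - 4, - 4,-3, - 3, - 1,  -  3/5, - 4/15,5, 5, 5.98,7, 9,  9, 9]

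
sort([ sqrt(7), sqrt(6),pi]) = [ sqrt (6), sqrt( 7), pi]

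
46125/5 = 9225= 9225.00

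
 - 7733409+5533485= -2199924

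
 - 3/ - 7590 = 1/2530 = 0.00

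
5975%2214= 1547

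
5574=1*5574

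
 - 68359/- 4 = 68359/4 =17089.75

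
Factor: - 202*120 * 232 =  - 2^7*3^1*5^1 * 29^1*101^1 = -5623680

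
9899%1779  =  1004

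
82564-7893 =74671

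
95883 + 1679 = 97562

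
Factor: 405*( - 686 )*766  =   - 212817780 =- 2^2 *3^4*5^1*7^3*383^1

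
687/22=687/22  =  31.23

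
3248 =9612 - 6364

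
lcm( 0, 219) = 0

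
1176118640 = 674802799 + 501315841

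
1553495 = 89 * 17455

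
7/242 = 7/242 = 0.03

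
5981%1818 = 527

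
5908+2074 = 7982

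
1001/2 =1001/2 = 500.50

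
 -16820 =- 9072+  -  7748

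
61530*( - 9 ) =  - 553770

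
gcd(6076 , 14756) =868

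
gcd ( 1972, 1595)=29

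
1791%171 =81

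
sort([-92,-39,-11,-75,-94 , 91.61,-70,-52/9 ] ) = [ - 94,  -  92, - 75,-70,-39,-11, - 52/9,91.61]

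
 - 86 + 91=5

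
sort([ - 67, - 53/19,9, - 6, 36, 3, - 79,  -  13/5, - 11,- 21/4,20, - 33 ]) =[ - 79, - 67, - 33, - 11, - 6, - 21/4,- 53/19, - 13/5, 3,9,20,36]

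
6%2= 0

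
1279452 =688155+591297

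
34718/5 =34718/5 = 6943.60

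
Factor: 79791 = 3^1*26597^1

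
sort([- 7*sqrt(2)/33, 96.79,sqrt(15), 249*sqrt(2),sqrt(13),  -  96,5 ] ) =[-96,-7 * sqrt(2)/33,  sqrt(13),sqrt( 15),  5,96.79, 249 *sqrt(2)]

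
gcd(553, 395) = 79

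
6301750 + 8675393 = 14977143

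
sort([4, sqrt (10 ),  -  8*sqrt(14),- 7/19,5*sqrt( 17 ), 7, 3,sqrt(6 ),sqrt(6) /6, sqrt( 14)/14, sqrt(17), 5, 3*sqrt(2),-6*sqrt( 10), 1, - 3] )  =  [ - 8* sqrt(14 ),-6 * sqrt( 10),-3, - 7/19, sqrt(14 )/14, sqrt (6 ) /6, 1, sqrt(6 ),3, sqrt( 10),4, sqrt ( 17), 3*sqrt( 2), 5, 7, 5*sqrt(17)]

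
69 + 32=101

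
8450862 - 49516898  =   - 41066036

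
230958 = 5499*42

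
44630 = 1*44630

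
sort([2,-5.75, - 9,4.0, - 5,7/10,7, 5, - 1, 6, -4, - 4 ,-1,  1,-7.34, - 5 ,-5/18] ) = [ - 9, - 7.34, - 5.75, - 5,  -  5, - 4,  -  4, - 1,  -  1, -5/18, 7/10,  1, 2,4.0,5,6,7] 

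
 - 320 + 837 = 517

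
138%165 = 138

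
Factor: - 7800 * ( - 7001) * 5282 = 2^4 * 3^1*5^2 * 13^1*19^1*139^1 * 7001^1=288438399600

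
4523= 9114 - 4591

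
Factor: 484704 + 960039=3^3*73^1*733^1 = 1444743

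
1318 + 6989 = 8307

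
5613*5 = 28065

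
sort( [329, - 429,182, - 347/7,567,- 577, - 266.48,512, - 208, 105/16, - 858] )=[-858, - 577, - 429, - 266.48,-208, - 347/7, 105/16,182,329,512,567]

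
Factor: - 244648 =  -2^3*53^1*577^1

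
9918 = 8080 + 1838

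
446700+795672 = 1242372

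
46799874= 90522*517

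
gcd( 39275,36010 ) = 5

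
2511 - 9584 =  - 7073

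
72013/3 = 72013/3 = 24004.33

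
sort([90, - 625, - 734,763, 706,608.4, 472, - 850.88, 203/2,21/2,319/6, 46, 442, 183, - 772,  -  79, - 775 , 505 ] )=[ - 850.88,  -  775, - 772, - 734, - 625, - 79,21/2,  46,319/6, 90, 203/2, 183, 442, 472, 505, 608.4,706, 763]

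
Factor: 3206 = 2^1*7^1*  229^1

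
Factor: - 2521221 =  - 3^1*47^1*17881^1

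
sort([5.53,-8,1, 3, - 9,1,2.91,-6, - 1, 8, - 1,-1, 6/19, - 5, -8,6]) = [ - 9,-8, - 8, - 6, - 5, - 1 , - 1, - 1, 6/19, 1,1, 2.91,3,5.53, 6,8 ]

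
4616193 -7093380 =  - 2477187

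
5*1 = 5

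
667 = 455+212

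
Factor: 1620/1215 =2^2*3^(-1)  =  4/3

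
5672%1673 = 653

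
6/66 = 1/11 = 0.09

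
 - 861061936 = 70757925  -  931819861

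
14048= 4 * 3512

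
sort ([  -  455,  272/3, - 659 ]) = [ - 659, -455,272/3] 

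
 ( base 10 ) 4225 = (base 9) 5714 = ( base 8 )10201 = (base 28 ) 5AP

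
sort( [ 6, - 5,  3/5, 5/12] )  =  [ - 5, 5/12, 3/5, 6]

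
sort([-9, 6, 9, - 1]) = [ - 9, - 1,6 , 9 ] 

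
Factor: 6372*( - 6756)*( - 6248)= 268971601536=2^7*3^4*11^1*59^1*71^1*563^1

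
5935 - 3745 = 2190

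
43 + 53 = 96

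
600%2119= 600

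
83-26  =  57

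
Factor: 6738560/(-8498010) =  - 673856/849801= -  2^6 * 3^(  -  1)*10529^1*283267^( - 1 ) 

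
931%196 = 147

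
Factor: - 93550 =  - 2^1 * 5^2*1871^1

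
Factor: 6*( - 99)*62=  - 36828 =-2^2 * 3^3*11^1*31^1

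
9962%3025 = 887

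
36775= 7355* 5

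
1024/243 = 4 + 52/243 = 4.21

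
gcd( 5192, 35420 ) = 44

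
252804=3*84268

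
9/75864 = 3/25288 = 0.00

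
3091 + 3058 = 6149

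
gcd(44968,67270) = 14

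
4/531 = 4/531 = 0.01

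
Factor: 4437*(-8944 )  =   - 2^4*3^2*13^1*17^1*29^1 *43^1 = - 39684528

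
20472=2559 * 8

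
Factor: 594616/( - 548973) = -2^3*3^(-2) * 11^1 * 29^1* 181^(  -  1 )*233^1 * 337^( -1)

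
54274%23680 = 6914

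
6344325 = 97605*65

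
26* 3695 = 96070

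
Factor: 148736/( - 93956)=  - 2^6*7^1*283^( - 1 ) = - 448/283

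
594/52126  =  297/26063 =0.01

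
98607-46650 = 51957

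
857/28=30+17/28 = 30.61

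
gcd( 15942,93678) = 6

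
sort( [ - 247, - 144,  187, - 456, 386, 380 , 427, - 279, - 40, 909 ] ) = [ - 456, - 279 ,  -  247, - 144,-40, 187, 380, 386, 427,909]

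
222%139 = 83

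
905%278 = 71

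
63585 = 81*785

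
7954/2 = 3977= 3977.00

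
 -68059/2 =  - 34030 + 1/2 = -34029.50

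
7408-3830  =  3578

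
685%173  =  166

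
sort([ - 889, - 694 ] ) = [ - 889, - 694]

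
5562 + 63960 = 69522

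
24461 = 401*61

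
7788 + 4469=12257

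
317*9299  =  2947783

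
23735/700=33 + 127/140 = 33.91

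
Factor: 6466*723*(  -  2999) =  - 14020079082 =- 2^1*3^1 * 53^1*61^1*241^1 * 2999^1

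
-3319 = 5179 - 8498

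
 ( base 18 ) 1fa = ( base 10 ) 604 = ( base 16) 25c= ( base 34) HQ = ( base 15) 2a4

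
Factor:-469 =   -  7^1*67^1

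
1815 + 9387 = 11202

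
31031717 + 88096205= 119127922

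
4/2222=2/1111 = 0.00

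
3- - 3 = 6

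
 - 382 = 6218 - 6600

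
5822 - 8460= - 2638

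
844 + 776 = 1620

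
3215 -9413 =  - 6198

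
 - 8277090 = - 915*9046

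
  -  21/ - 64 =21/64 =0.33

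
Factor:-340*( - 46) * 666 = 10416240 = 2^4*3^2*  5^1*17^1*23^1*37^1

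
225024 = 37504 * 6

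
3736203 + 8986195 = 12722398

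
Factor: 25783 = 19^1*23^1*59^1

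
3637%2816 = 821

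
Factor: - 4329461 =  - 743^1  *5827^1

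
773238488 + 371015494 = 1144253982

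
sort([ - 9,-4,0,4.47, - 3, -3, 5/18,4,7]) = [ - 9, - 4,-3, - 3 , 0, 5/18,4,4.47,  7]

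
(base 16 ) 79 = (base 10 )121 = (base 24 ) 51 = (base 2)1111001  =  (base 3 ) 11111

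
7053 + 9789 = 16842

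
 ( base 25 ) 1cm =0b1110110011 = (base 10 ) 947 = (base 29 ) 13j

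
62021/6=10336 + 5/6 = 10336.83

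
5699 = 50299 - 44600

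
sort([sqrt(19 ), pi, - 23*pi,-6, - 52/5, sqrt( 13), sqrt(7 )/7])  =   [ - 23 * pi,  -  52/5, - 6,sqrt(7)/7, pi, sqrt (13),sqrt(19 )]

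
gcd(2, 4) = 2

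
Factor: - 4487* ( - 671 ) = 7^1*11^1*61^1 * 641^1 = 3010777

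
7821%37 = 14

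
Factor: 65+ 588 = 653 =653^1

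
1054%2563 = 1054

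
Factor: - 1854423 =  - 3^2*206047^1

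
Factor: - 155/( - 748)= 2^( - 2) * 5^1*11^ ( - 1)*17^( - 1)  *31^1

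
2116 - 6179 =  - 4063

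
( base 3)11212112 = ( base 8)6737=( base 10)3551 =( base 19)9fh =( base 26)56f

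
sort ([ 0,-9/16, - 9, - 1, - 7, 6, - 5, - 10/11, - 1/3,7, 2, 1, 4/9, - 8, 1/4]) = [  -  9, - 8, - 7, - 5, - 1,-10/11, - 9/16 ,-1/3, 0, 1/4, 4/9,1, 2, 6, 7]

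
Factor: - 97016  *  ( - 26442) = 2565297072 = 2^4*3^2*13^1* 67^1 * 113^1*181^1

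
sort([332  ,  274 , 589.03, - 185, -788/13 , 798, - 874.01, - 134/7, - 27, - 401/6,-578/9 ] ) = [ - 874.01, - 185 , - 401/6,-578/9, - 788/13, - 27, - 134/7, 274, 332  ,  589.03, 798 ] 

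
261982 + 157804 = 419786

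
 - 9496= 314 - 9810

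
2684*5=13420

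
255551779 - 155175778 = 100376001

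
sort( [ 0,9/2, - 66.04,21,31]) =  [ - 66.04,0, 9/2, 21 , 31 ] 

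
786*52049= 40910514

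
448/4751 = 448/4751= 0.09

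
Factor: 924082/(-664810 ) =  - 462041/332405= - 5^(-1 )*19^( - 1 ) *3499^ ( - 1)*462041^1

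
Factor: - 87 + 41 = - 46 = -2^1*23^1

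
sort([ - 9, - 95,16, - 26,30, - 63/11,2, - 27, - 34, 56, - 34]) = [- 95,-34, - 34, - 27,-26, - 9, - 63/11, 2,16,30,56]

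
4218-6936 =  - 2718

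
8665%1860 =1225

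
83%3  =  2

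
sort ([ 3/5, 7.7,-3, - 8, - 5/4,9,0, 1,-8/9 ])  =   [ - 8, - 3,-5/4, - 8/9 , 0 , 3/5,1, 7.7,9 ] 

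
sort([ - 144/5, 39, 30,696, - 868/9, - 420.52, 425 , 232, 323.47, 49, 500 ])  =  [-420.52, - 868/9, - 144/5 , 30,39, 49, 232,323.47, 425, 500 , 696]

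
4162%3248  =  914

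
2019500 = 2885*700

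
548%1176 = 548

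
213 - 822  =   - 609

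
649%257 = 135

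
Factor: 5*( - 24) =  - 120  =  - 2^3 * 3^1*5^1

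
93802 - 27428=66374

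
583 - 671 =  - 88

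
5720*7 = 40040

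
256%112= 32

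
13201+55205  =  68406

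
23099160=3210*7196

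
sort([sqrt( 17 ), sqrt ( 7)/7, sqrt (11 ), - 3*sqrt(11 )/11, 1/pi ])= [ - 3 * sqrt( 11) /11,1/pi, sqrt(7)/7,sqrt( 11), sqrt(17)] 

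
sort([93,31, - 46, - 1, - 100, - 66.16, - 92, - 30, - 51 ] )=[ - 100 , - 92, - 66.16, - 51, - 46, - 30, - 1,31,93]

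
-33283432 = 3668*( - 9074)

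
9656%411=203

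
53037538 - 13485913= 39551625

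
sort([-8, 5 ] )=[ - 8,5]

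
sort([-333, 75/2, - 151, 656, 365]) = [ - 333, - 151,75/2,365 , 656 ] 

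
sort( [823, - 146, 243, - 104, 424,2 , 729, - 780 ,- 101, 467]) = [ - 780, - 146,-104,-101, 2, 243 , 424,467 , 729,823 ] 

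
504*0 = 0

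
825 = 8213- 7388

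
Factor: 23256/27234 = 2^2*19^1  *  89^( - 1)=76/89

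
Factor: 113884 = 2^2*71^1 * 401^1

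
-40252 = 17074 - 57326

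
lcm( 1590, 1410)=74730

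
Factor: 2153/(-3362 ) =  - 2^( - 1)*41^(-2)*2153^1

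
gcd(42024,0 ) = 42024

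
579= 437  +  142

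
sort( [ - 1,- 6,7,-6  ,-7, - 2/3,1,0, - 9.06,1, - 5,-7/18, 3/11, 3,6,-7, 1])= [-9.06, - 7, - 7,- 6, - 6, - 5,-1,-2/3, - 7/18,0, 3/11, 1, 1,1,3,6,7]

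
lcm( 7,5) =35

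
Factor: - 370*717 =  - 265290 = - 2^1*3^1*5^1 * 37^1*239^1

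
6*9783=58698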